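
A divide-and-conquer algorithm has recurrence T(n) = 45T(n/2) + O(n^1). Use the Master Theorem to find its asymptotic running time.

Master Theorem for T(n) = 45T(n/2) + O(n^1):

a = 45, b = 2, c = 1
log_b(a) = log_2(45) = 5.4919

Case 1: c = 1 < log_2(45) = 5.4919
T(n) = O(n^(log_2 45))

For T(n) = 45T(n/2) + O(n^1): log_2(45) = 5.4919. This is Case 1 of the Master Theorem (c < log_b(a), work dominated by leaves), giving O(n^(log_2 45)).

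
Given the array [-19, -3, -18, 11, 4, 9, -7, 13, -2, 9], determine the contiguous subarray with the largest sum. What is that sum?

Using Kadane's algorithm on [-19, -3, -18, 11, 4, 9, -7, 13, -2, 9]:

Scanning through the array:
Position 1 (value -3): max_ending_here = -3, max_so_far = -3
Position 2 (value -18): max_ending_here = -18, max_so_far = -3
Position 3 (value 11): max_ending_here = 11, max_so_far = 11
Position 4 (value 4): max_ending_here = 15, max_so_far = 15
Position 5 (value 9): max_ending_here = 24, max_so_far = 24
Position 6 (value -7): max_ending_here = 17, max_so_far = 24
Position 7 (value 13): max_ending_here = 30, max_so_far = 30
Position 8 (value -2): max_ending_here = 28, max_so_far = 30
Position 9 (value 9): max_ending_here = 37, max_so_far = 37

Maximum subarray: [11, 4, 9, -7, 13, -2, 9]
Maximum sum: 37

The maximum subarray is [11, 4, 9, -7, 13, -2, 9] with sum 37. This subarray runs from index 3 to index 9.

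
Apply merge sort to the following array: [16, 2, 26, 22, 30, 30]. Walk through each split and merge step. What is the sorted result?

Merge sort trace:

Split: [16, 2, 26, 22, 30, 30] -> [16, 2, 26] and [22, 30, 30]
  Split: [16, 2, 26] -> [16] and [2, 26]
    Split: [2, 26] -> [2] and [26]
    Merge: [2] + [26] -> [2, 26]
  Merge: [16] + [2, 26] -> [2, 16, 26]
  Split: [22, 30, 30] -> [22] and [30, 30]
    Split: [30, 30] -> [30] and [30]
    Merge: [30] + [30] -> [30, 30]
  Merge: [22] + [30, 30] -> [22, 30, 30]
Merge: [2, 16, 26] + [22, 30, 30] -> [2, 16, 22, 26, 30, 30]

Final sorted array: [2, 16, 22, 26, 30, 30]

The merge sort proceeds by recursively splitting the array and merging sorted halves.
After all merges, the sorted array is [2, 16, 22, 26, 30, 30].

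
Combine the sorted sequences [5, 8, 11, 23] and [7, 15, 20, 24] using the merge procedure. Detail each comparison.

Merging process:

Compare 5 vs 7: take 5 from left. Merged: [5]
Compare 8 vs 7: take 7 from right. Merged: [5, 7]
Compare 8 vs 15: take 8 from left. Merged: [5, 7, 8]
Compare 11 vs 15: take 11 from left. Merged: [5, 7, 8, 11]
Compare 23 vs 15: take 15 from right. Merged: [5, 7, 8, 11, 15]
Compare 23 vs 20: take 20 from right. Merged: [5, 7, 8, 11, 15, 20]
Compare 23 vs 24: take 23 from left. Merged: [5, 7, 8, 11, 15, 20, 23]
Append remaining from right: [24]. Merged: [5, 7, 8, 11, 15, 20, 23, 24]

Final merged array: [5, 7, 8, 11, 15, 20, 23, 24]
Total comparisons: 7

The merged array is [5, 7, 8, 11, 15, 20, 23, 24], requiring 7 comparisons. The merge step runs in O(n) time where n is the total number of elements.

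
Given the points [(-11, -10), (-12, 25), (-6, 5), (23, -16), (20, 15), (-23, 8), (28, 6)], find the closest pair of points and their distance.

Computing all pairwise distances among 7 points:

d((-11, -10), (-12, 25)) = 35.0143
d((-11, -10), (-6, 5)) = 15.8114
d((-11, -10), (23, -16)) = 34.5254
d((-11, -10), (20, 15)) = 39.8246
d((-11, -10), (-23, 8)) = 21.6333
d((-11, -10), (28, 6)) = 42.1545
d((-12, 25), (-6, 5)) = 20.8806
d((-12, 25), (23, -16)) = 53.9073
d((-12, 25), (20, 15)) = 33.5261
d((-12, 25), (-23, 8)) = 20.2485
d((-12, 25), (28, 6)) = 44.2832
d((-6, 5), (23, -16)) = 35.805
d((-6, 5), (20, 15)) = 27.8568
d((-6, 5), (-23, 8)) = 17.2627
d((-6, 5), (28, 6)) = 34.0147
d((23, -16), (20, 15)) = 31.1448
d((23, -16), (-23, 8)) = 51.8845
d((23, -16), (28, 6)) = 22.561
d((20, 15), (-23, 8)) = 43.566
d((20, 15), (28, 6)) = 12.0416 <-- minimum
d((-23, 8), (28, 6)) = 51.0392

Closest pair: (20, 15) and (28, 6) with distance 12.0416

The closest pair is (20, 15) and (28, 6) with Euclidean distance 12.0416. For 7 points, brute-force pairwise comparison is shown above. For large n, the divide-and-conquer algorithm (sort by x, recurse on halves, check the dividing strip) achieves O(n log n).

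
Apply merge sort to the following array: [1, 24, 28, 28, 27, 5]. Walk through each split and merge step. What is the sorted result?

Merge sort trace:

Split: [1, 24, 28, 28, 27, 5] -> [1, 24, 28] and [28, 27, 5]
  Split: [1, 24, 28] -> [1] and [24, 28]
    Split: [24, 28] -> [24] and [28]
    Merge: [24] + [28] -> [24, 28]
  Merge: [1] + [24, 28] -> [1, 24, 28]
  Split: [28, 27, 5] -> [28] and [27, 5]
    Split: [27, 5] -> [27] and [5]
    Merge: [27] + [5] -> [5, 27]
  Merge: [28] + [5, 27] -> [5, 27, 28]
Merge: [1, 24, 28] + [5, 27, 28] -> [1, 5, 24, 27, 28, 28]

Final sorted array: [1, 5, 24, 27, 28, 28]

The merge sort proceeds by recursively splitting the array and merging sorted halves.
After all merges, the sorted array is [1, 5, 24, 27, 28, 28].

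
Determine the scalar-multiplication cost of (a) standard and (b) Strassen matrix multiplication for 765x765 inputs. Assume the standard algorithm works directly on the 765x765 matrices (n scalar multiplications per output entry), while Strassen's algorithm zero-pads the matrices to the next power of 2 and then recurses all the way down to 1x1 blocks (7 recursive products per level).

Matrix multiplication for 765x765 matrices:

Strassen's algorithm requires power-of-2 dimensions. Pad 765x765 to 1024x1024 (next power of 2).

Standard algorithm: 765^3 = 447697125 multiplications
Strassen's algorithm: 7^(log2(1024)) = 7^10 = 282475249 multiplications
Savings: 447697125 - 282475249 = 165221876 multiplications

Standard: 447697125 multiplications (765^3). Strassen: 282475249 multiplications (7^10, after padding to 1024x1024). Strassen reduces 8 recursive multiplications to 7 at each level.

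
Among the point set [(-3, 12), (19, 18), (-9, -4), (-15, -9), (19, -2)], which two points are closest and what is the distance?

Computing all pairwise distances among 5 points:

d((-3, 12), (19, 18)) = 22.8035
d((-3, 12), (-9, -4)) = 17.088
d((-3, 12), (-15, -9)) = 24.1868
d((-3, 12), (19, -2)) = 26.0768
d((19, 18), (-9, -4)) = 35.609
d((19, 18), (-15, -9)) = 43.4166
d((19, 18), (19, -2)) = 20.0
d((-9, -4), (-15, -9)) = 7.8102 <-- minimum
d((-9, -4), (19, -2)) = 28.0713
d((-15, -9), (19, -2)) = 34.7131

Closest pair: (-9, -4) and (-15, -9) with distance 7.8102

The closest pair is (-9, -4) and (-15, -9) with Euclidean distance 7.8102. For 5 points, brute-force pairwise comparison is shown above. For large n, the divide-and-conquer algorithm (sort by x, recurse on halves, check the dividing strip) achieves O(n log n).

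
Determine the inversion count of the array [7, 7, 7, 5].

Finding inversions in [7, 7, 7, 5]:

(0, 3): arr[0]=7 > arr[3]=5
(1, 3): arr[1]=7 > arr[3]=5
(2, 3): arr[2]=7 > arr[3]=5

Total inversions: 3

The array has 3 inversion(s): (0,3), (1,3), (2,3). Each pair (i,j) satisfies i < j and arr[i] > arr[j].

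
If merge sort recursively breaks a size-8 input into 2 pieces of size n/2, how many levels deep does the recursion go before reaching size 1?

For divide and conquer with division factor 2:

Problem sizes at each level:
Level 0: 8
Level 1: 4
Level 2: 2
Level 3: 1

The root is level 0 and the size-1 base case is level 3 (the tree spans levels 0 through 3, i.e. 4 levels counting the root), so the depth is the number of divisions: log_2(8) = 3

The recursion tree depth is log_2(8) = 3. At each level, the problem size is divided by 2, so it takes 3 divisions to reduce to a base case of size 1. The algorithm makes 2 recursive calls at each level.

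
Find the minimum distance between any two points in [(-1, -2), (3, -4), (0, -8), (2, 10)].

Computing all pairwise distances among 4 points:

d((-1, -2), (3, -4)) = 4.4721 <-- minimum
d((-1, -2), (0, -8)) = 6.0828
d((-1, -2), (2, 10)) = 12.3693
d((3, -4), (0, -8)) = 5.0
d((3, -4), (2, 10)) = 14.0357
d((0, -8), (2, 10)) = 18.1108

Closest pair: (-1, -2) and (3, -4) with distance 4.4721

The closest pair is (-1, -2) and (3, -4) with Euclidean distance 4.4721. For 4 points, brute-force pairwise comparison is shown above. For large n, the divide-and-conquer algorithm (sort by x, recurse on halves, check the dividing strip) achieves O(n log n).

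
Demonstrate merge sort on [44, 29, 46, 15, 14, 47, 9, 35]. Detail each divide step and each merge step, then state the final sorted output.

Merge sort trace:

Split: [44, 29, 46, 15, 14, 47, 9, 35] -> [44, 29, 46, 15] and [14, 47, 9, 35]
  Split: [44, 29, 46, 15] -> [44, 29] and [46, 15]
    Split: [44, 29] -> [44] and [29]
    Merge: [44] + [29] -> [29, 44]
    Split: [46, 15] -> [46] and [15]
    Merge: [46] + [15] -> [15, 46]
  Merge: [29, 44] + [15, 46] -> [15, 29, 44, 46]
  Split: [14, 47, 9, 35] -> [14, 47] and [9, 35]
    Split: [14, 47] -> [14] and [47]
    Merge: [14] + [47] -> [14, 47]
    Split: [9, 35] -> [9] and [35]
    Merge: [9] + [35] -> [9, 35]
  Merge: [14, 47] + [9, 35] -> [9, 14, 35, 47]
Merge: [15, 29, 44, 46] + [9, 14, 35, 47] -> [9, 14, 15, 29, 35, 44, 46, 47]

Final sorted array: [9, 14, 15, 29, 35, 44, 46, 47]

The merge sort proceeds by recursively splitting the array and merging sorted halves.
After all merges, the sorted array is [9, 14, 15, 29, 35, 44, 46, 47].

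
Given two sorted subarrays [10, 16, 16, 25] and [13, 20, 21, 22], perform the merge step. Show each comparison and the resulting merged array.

Merging process:

Compare 10 vs 13: take 10 from left. Merged: [10]
Compare 16 vs 13: take 13 from right. Merged: [10, 13]
Compare 16 vs 20: take 16 from left. Merged: [10, 13, 16]
Compare 16 vs 20: take 16 from left. Merged: [10, 13, 16, 16]
Compare 25 vs 20: take 20 from right. Merged: [10, 13, 16, 16, 20]
Compare 25 vs 21: take 21 from right. Merged: [10, 13, 16, 16, 20, 21]
Compare 25 vs 22: take 22 from right. Merged: [10, 13, 16, 16, 20, 21, 22]
Append remaining from left: [25]. Merged: [10, 13, 16, 16, 20, 21, 22, 25]

Final merged array: [10, 13, 16, 16, 20, 21, 22, 25]
Total comparisons: 7

The merged array is [10, 13, 16, 16, 20, 21, 22, 25], requiring 7 comparisons. The merge step runs in O(n) time where n is the total number of elements.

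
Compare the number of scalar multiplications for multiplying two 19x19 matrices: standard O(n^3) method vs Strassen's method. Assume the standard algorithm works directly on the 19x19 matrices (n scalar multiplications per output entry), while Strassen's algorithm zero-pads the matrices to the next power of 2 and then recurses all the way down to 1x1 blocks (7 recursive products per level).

Matrix multiplication for 19x19 matrices:

Strassen's algorithm requires power-of-2 dimensions. Pad 19x19 to 32x32 (next power of 2).

Standard algorithm: 19^3 = 6859 multiplications
Strassen's algorithm: 7^(log2(32)) = 7^5 = 16807 multiplications
Difference: 6859 - 16807 = -9948 (Strassen uses MORE here due to padding overhead — for small or just-over-power-of-2 n, padding can outweigh the per-level savings)

Standard: 6859 multiplications (19^3). Strassen: 16807 multiplications (7^5, after padding to 32x32). Strassen reduces 8 recursive multiplications to 7 at each level.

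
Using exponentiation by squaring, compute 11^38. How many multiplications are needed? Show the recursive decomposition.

Computing 11^38 by squaring (build up from 11^1; each line after the first costs one multiplication):

11^1 = 11
11^2 = (11^1)^2 = 11^2 = 121
11^4 = (11^2)^2 = 121^2 = 14641
11^8 = (11^4)^2 = 14641^2 = 214358881
11^9 = 11 * 11^8 = 11 * 214358881 = 2357947691
11^18 = (11^9)^2 = 2357947691^2 = 5559917313492231481
11^19 = 11 * 11^18 = 11 * 5559917313492231481 = 61159090448414546291
11^38 = (11^19)^2 = 61159090448414546291^2 = 3740434344477351388916475705363381856681

Result: 3740434344477351388916475705363381856681
Multiplications needed: 7 (7 lines after 11^1)

11^38 = 3740434344477351388916475705363381856681. Using exponentiation by squaring, this requires 7 multiplications. The key idea: if the exponent is even, square the half-power; if odd, multiply by the base once.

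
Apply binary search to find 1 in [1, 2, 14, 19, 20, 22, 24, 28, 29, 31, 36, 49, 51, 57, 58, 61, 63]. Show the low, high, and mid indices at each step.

Binary search for 1 in [1, 2, 14, 19, 20, 22, 24, 28, 29, 31, 36, 49, 51, 57, 58, 61, 63]:

lo=0, hi=16, mid=8, arr[mid]=29 -> 29 > 1, search left half
lo=0, hi=7, mid=3, arr[mid]=19 -> 19 > 1, search left half
lo=0, hi=2, mid=1, arr[mid]=2 -> 2 > 1, search left half
lo=0, hi=0, mid=0, arr[mid]=1 -> Found target at index 0!

Binary search finds 1 at index 0 after 4 comparisons. The search repeatedly halves the search space by comparing with the middle element.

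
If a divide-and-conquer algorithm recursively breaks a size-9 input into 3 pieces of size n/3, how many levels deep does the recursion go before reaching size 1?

For divide and conquer with division factor 3:

Problem sizes at each level:
Level 0: 9
Level 1: 3
Level 2: 1

The root is level 0 and the size-1 base case is level 2 (the tree spans levels 0 through 2, i.e. 3 levels counting the root), so the depth is the number of divisions: log_3(9) = 2

The recursion tree depth is log_3(9) = 2. At each level, the problem size is divided by 3, so it takes 2 divisions to reduce to a base case of size 1. The algorithm makes 3 recursive calls at each level.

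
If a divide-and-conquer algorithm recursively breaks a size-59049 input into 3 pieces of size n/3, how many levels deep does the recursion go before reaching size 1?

For divide and conquer with division factor 3:

Problem sizes at each level:
Level 0: 59049
Level 1: 19683
Level 2: 6561
Level 3: 2187
Level 4: 729
Level 5: 243
Level 6: 81
Level 7: 27
Level 8: 9
Level 9: 3
Level 10: 1

The root is level 0 and the size-1 base case is level 10 (the tree spans levels 0 through 10, i.e. 11 levels counting the root), so the depth is the number of divisions: log_3(59049) = 10

The recursion tree depth is log_3(59049) = 10. At each level, the problem size is divided by 3, so it takes 10 divisions to reduce to a base case of size 1. The algorithm makes 3 recursive calls at each level.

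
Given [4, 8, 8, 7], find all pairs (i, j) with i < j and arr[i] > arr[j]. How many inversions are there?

Finding inversions in [4, 8, 8, 7]:

(1, 3): arr[1]=8 > arr[3]=7
(2, 3): arr[2]=8 > arr[3]=7

Total inversions: 2

The array has 2 inversion(s): (1,3), (2,3). Each pair (i,j) satisfies i < j and arr[i] > arr[j].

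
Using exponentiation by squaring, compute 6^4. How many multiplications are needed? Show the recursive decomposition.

Computing 6^4 by squaring (build up from 6^1; each line after the first costs one multiplication):

6^1 = 6
6^2 = (6^1)^2 = 6^2 = 36
6^4 = (6^2)^2 = 36^2 = 1296

Result: 1296
Multiplications needed: 2 (2 lines after 6^1)

6^4 = 1296. Using exponentiation by squaring, this requires 2 multiplications. The key idea: if the exponent is even, square the half-power; if odd, multiply by the base once.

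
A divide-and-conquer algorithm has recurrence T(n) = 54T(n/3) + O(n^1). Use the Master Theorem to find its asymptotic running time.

Master Theorem for T(n) = 54T(n/3) + O(n^1):

a = 54, b = 3, c = 1
log_b(a) = log_3(54) = 3.6309

Case 1: c = 1 < log_3(54) = 3.6309
T(n) = O(n^(log_3 54))

For T(n) = 54T(n/3) + O(n^1): log_3(54) = 3.6309. This is Case 1 of the Master Theorem (c < log_b(a), work dominated by leaves), giving O(n^(log_3 54)).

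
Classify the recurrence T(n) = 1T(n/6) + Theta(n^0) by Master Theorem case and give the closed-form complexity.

Master Theorem for T(n) = 1T(n/6) + O(n^0):

a = 1, b = 6, c = 0
log_b(a) = log_6(1) = 0.0000

Case 2: c = 0 = log_6(1) = 0.0000
T(n) = O(n^0 log n) = O(log n)

For T(n) = 1T(n/6) + O(n^0): log_6(1) = 0.0000. This is Case 2 of the Master Theorem (c = log_b(a), equal work at all levels), giving O(log n).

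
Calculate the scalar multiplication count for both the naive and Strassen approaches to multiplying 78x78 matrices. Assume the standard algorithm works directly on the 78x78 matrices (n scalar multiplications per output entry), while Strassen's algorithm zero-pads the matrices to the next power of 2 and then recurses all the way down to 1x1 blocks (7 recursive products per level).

Matrix multiplication for 78x78 matrices:

Strassen's algorithm requires power-of-2 dimensions. Pad 78x78 to 128x128 (next power of 2).

Standard algorithm: 78^3 = 474552 multiplications
Strassen's algorithm: 7^(log2(128)) = 7^7 = 823543 multiplications
Difference: 474552 - 823543 = -348991 (Strassen uses MORE here due to padding overhead — for small or just-over-power-of-2 n, padding can outweigh the per-level savings)

Standard: 474552 multiplications (78^3). Strassen: 823543 multiplications (7^7, after padding to 128x128). Strassen reduces 8 recursive multiplications to 7 at each level.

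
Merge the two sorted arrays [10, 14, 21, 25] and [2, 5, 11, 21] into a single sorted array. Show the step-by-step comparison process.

Merging process:

Compare 10 vs 2: take 2 from right. Merged: [2]
Compare 10 vs 5: take 5 from right. Merged: [2, 5]
Compare 10 vs 11: take 10 from left. Merged: [2, 5, 10]
Compare 14 vs 11: take 11 from right. Merged: [2, 5, 10, 11]
Compare 14 vs 21: take 14 from left. Merged: [2, 5, 10, 11, 14]
Compare 21 vs 21: take 21 from left. Merged: [2, 5, 10, 11, 14, 21]
Compare 25 vs 21: take 21 from right. Merged: [2, 5, 10, 11, 14, 21, 21]
Append remaining from left: [25]. Merged: [2, 5, 10, 11, 14, 21, 21, 25]

Final merged array: [2, 5, 10, 11, 14, 21, 21, 25]
Total comparisons: 7

The merged array is [2, 5, 10, 11, 14, 21, 21, 25], requiring 7 comparisons. The merge step runs in O(n) time where n is the total number of elements.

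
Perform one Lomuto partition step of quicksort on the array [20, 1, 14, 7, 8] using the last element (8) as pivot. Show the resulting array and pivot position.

Lomuto partition with pivot = 8:

Initial array: [20, 1, 14, 7, 8]

arr[0]=20 > 8: no swap
arr[1]=1 <= 8: swap with position 0, array becomes [1, 20, 14, 7, 8]
arr[2]=14 > 8: no swap
arr[3]=7 <= 8: swap with position 1, array becomes [1, 7, 14, 20, 8]

Place pivot at position 2: [1, 7, 8, 20, 14]
Pivot position: 2

After partitioning with pivot 8, the array becomes [1, 7, 8, 20, 14]. The pivot is placed at index 2. All elements to the left of the pivot are <= 8, and all elements to the right are > 8.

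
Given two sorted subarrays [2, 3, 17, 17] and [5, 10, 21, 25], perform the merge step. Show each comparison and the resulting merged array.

Merging process:

Compare 2 vs 5: take 2 from left. Merged: [2]
Compare 3 vs 5: take 3 from left. Merged: [2, 3]
Compare 17 vs 5: take 5 from right. Merged: [2, 3, 5]
Compare 17 vs 10: take 10 from right. Merged: [2, 3, 5, 10]
Compare 17 vs 21: take 17 from left. Merged: [2, 3, 5, 10, 17]
Compare 17 vs 21: take 17 from left. Merged: [2, 3, 5, 10, 17, 17]
Append remaining from right: [21, 25]. Merged: [2, 3, 5, 10, 17, 17, 21, 25]

Final merged array: [2, 3, 5, 10, 17, 17, 21, 25]
Total comparisons: 6

The merged array is [2, 3, 5, 10, 17, 17, 21, 25], requiring 6 comparisons. The merge step runs in O(n) time where n is the total number of elements.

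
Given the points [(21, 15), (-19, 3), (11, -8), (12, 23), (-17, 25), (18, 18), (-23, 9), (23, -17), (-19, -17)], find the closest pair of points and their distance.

Computing all pairwise distances among 9 points:

d((21, 15), (-19, 3)) = 41.7612
d((21, 15), (11, -8)) = 25.0799
d((21, 15), (12, 23)) = 12.0416
d((21, 15), (-17, 25)) = 39.2938
d((21, 15), (18, 18)) = 4.2426 <-- minimum
d((21, 15), (-23, 9)) = 44.4072
d((21, 15), (23, -17)) = 32.0624
d((21, 15), (-19, -17)) = 51.225
d((-19, 3), (11, -8)) = 31.9531
d((-19, 3), (12, 23)) = 36.8917
d((-19, 3), (-17, 25)) = 22.0907
d((-19, 3), (18, 18)) = 39.9249
d((-19, 3), (-23, 9)) = 7.2111
d((-19, 3), (23, -17)) = 46.5188
d((-19, 3), (-19, -17)) = 20.0
d((11, -8), (12, 23)) = 31.0161
d((11, -8), (-17, 25)) = 43.2782
d((11, -8), (18, 18)) = 26.9258
d((11, -8), (-23, 9)) = 38.0132
d((11, -8), (23, -17)) = 15.0
d((11, -8), (-19, -17)) = 31.3209
d((12, 23), (-17, 25)) = 29.0689
d((12, 23), (18, 18)) = 7.8102
d((12, 23), (-23, 9)) = 37.6962
d((12, 23), (23, -17)) = 41.4849
d((12, 23), (-19, -17)) = 50.6063
d((-17, 25), (18, 18)) = 35.6931
d((-17, 25), (-23, 9)) = 17.088
d((-17, 25), (23, -17)) = 58.0
d((-17, 25), (-19, -17)) = 42.0476
d((18, 18), (-23, 9)) = 41.9762
d((18, 18), (23, -17)) = 35.3553
d((18, 18), (-19, -17)) = 50.9313
d((-23, 9), (23, -17)) = 52.8394
d((-23, 9), (-19, -17)) = 26.3059
d((23, -17), (-19, -17)) = 42.0

Closest pair: (21, 15) and (18, 18) with distance 4.2426

The closest pair is (21, 15) and (18, 18) with Euclidean distance 4.2426. For 9 points, brute-force pairwise comparison is shown above. For large n, the divide-and-conquer algorithm (sort by x, recurse on halves, check the dividing strip) achieves O(n log n).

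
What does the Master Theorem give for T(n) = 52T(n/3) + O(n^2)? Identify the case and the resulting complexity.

Master Theorem for T(n) = 52T(n/3) + O(n^2):

a = 52, b = 3, c = 2
log_b(a) = log_3(52) = 3.5966

Case 1: c = 2 < log_3(52) = 3.5966
T(n) = O(n^(log_3 52))

For T(n) = 52T(n/3) + O(n^2): log_3(52) = 3.5966. This is Case 1 of the Master Theorem (c < log_b(a), work dominated by leaves), giving O(n^(log_3 52)).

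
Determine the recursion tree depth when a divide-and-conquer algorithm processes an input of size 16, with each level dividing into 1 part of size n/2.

For divide and conquer with division factor 2:

Problem sizes at each level:
Level 0: 16
Level 1: 8
Level 2: 4
Level 3: 2
Level 4: 1

The root is level 0 and the size-1 base case is level 4 (the tree spans levels 0 through 4, i.e. 5 levels counting the root), so the depth is the number of divisions: log_2(16) = 4

The recursion tree depth is log_2(16) = 4. At each level, the problem size is divided by 2, so it takes 4 divisions to reduce to a base case of size 1. The algorithm makes 1 recursive call at each level.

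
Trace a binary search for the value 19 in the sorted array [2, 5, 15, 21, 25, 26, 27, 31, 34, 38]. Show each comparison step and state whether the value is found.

Binary search for 19 in [2, 5, 15, 21, 25, 26, 27, 31, 34, 38]:

lo=0, hi=9, mid=4, arr[mid]=25 -> 25 > 19, search left half
lo=0, hi=3, mid=1, arr[mid]=5 -> 5 < 19, search right half
lo=2, hi=3, mid=2, arr[mid]=15 -> 15 < 19, search right half
lo=3, hi=3, mid=3, arr[mid]=21 -> 21 > 19, search left half
lo=3 > hi=2, target 19 not found

Binary search determines that 19 is not in the array after 4 comparisons. The search space was exhausted without finding the target.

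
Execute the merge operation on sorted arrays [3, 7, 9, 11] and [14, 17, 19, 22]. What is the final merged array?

Merging process:

Compare 3 vs 14: take 3 from left. Merged: [3]
Compare 7 vs 14: take 7 from left. Merged: [3, 7]
Compare 9 vs 14: take 9 from left. Merged: [3, 7, 9]
Compare 11 vs 14: take 11 from left. Merged: [3, 7, 9, 11]
Append remaining from right: [14, 17, 19, 22]. Merged: [3, 7, 9, 11, 14, 17, 19, 22]

Final merged array: [3, 7, 9, 11, 14, 17, 19, 22]
Total comparisons: 4

The merged array is [3, 7, 9, 11, 14, 17, 19, 22], requiring 4 comparisons. The merge step runs in O(n) time where n is the total number of elements.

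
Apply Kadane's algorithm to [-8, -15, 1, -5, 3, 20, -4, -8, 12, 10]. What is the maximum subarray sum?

Using Kadane's algorithm on [-8, -15, 1, -5, 3, 20, -4, -8, 12, 10]:

Scanning through the array:
Position 1 (value -15): max_ending_here = -15, max_so_far = -8
Position 2 (value 1): max_ending_here = 1, max_so_far = 1
Position 3 (value -5): max_ending_here = -4, max_so_far = 1
Position 4 (value 3): max_ending_here = 3, max_so_far = 3
Position 5 (value 20): max_ending_here = 23, max_so_far = 23
Position 6 (value -4): max_ending_here = 19, max_so_far = 23
Position 7 (value -8): max_ending_here = 11, max_so_far = 23
Position 8 (value 12): max_ending_here = 23, max_so_far = 23
Position 9 (value 10): max_ending_here = 33, max_so_far = 33

Maximum subarray: [3, 20, -4, -8, 12, 10]
Maximum sum: 33

The maximum subarray is [3, 20, -4, -8, 12, 10] with sum 33. This subarray runs from index 4 to index 9.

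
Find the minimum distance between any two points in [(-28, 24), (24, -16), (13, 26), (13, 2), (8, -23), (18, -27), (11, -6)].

Computing all pairwise distances among 7 points:

d((-28, 24), (24, -16)) = 65.6049
d((-28, 24), (13, 26)) = 41.0488
d((-28, 24), (13, 2)) = 46.5296
d((-28, 24), (8, -23)) = 59.203
d((-28, 24), (18, -27)) = 68.6804
d((-28, 24), (11, -6)) = 49.2037
d((24, -16), (13, 26)) = 43.4166
d((24, -16), (13, 2)) = 21.095
d((24, -16), (8, -23)) = 17.4642
d((24, -16), (18, -27)) = 12.53
d((24, -16), (11, -6)) = 16.4012
d((13, 26), (13, 2)) = 24.0
d((13, 26), (8, -23)) = 49.2544
d((13, 26), (18, -27)) = 53.2353
d((13, 26), (11, -6)) = 32.0624
d((13, 2), (8, -23)) = 25.4951
d((13, 2), (18, -27)) = 29.4279
d((13, 2), (11, -6)) = 8.2462 <-- minimum
d((8, -23), (18, -27)) = 10.7703
d((8, -23), (11, -6)) = 17.2627
d((18, -27), (11, -6)) = 22.1359

Closest pair: (13, 2) and (11, -6) with distance 8.2462

The closest pair is (13, 2) and (11, -6) with Euclidean distance 8.2462. For 7 points, brute-force pairwise comparison is shown above. For large n, the divide-and-conquer algorithm (sort by x, recurse on halves, check the dividing strip) achieves O(n log n).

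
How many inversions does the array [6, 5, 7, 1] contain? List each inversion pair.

Finding inversions in [6, 5, 7, 1]:

(0, 1): arr[0]=6 > arr[1]=5
(0, 3): arr[0]=6 > arr[3]=1
(1, 3): arr[1]=5 > arr[3]=1
(2, 3): arr[2]=7 > arr[3]=1

Total inversions: 4

The array has 4 inversion(s): (0,1), (0,3), (1,3), (2,3). Each pair (i,j) satisfies i < j and arr[i] > arr[j].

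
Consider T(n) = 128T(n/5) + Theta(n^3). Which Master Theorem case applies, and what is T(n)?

Master Theorem for T(n) = 128T(n/5) + O(n^3):

a = 128, b = 5, c = 3
log_b(a) = log_5(128) = 3.0147

Case 1: c = 3 < log_5(128) = 3.0147
T(n) = O(n^(log_5 128))

For T(n) = 128T(n/5) + O(n^3): log_5(128) = 3.0147. This is Case 1 of the Master Theorem (c < log_b(a), work dominated by leaves), giving O(n^(log_5 128)).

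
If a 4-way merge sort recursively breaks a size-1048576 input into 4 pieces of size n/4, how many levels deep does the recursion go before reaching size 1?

For divide and conquer with division factor 4:

Problem sizes at each level:
Level 0: 1048576
Level 1: 262144
Level 2: 65536
Level 3: 16384
Level 4: 4096
Level 5: 1024
Level 6: 256
Level 7: 64
Level 8: 16
Level 9: 4
Level 10: 1

The root is level 0 and the size-1 base case is level 10 (the tree spans levels 0 through 10, i.e. 11 levels counting the root), so the depth is the number of divisions: log_4(1048576) = 10

The recursion tree depth is log_4(1048576) = 10. At each level, the problem size is divided by 4, so it takes 10 divisions to reduce to a base case of size 1. The algorithm makes 4 recursive calls at each level.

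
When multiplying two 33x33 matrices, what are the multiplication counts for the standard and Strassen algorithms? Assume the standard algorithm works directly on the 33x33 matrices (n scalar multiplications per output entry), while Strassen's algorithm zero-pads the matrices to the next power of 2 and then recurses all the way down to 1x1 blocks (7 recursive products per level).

Matrix multiplication for 33x33 matrices:

Strassen's algorithm requires power-of-2 dimensions. Pad 33x33 to 64x64 (next power of 2).

Standard algorithm: 33^3 = 35937 multiplications
Strassen's algorithm: 7^(log2(64)) = 7^6 = 117649 multiplications
Difference: 35937 - 117649 = -81712 (Strassen uses MORE here due to padding overhead — for small or just-over-power-of-2 n, padding can outweigh the per-level savings)

Standard: 35937 multiplications (33^3). Strassen: 117649 multiplications (7^6, after padding to 64x64). Strassen reduces 8 recursive multiplications to 7 at each level.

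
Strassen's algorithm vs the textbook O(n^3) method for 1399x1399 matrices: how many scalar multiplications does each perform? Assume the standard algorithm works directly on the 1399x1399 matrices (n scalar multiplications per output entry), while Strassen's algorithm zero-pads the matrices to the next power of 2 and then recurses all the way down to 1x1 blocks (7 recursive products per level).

Matrix multiplication for 1399x1399 matrices:

Strassen's algorithm requires power-of-2 dimensions. Pad 1399x1399 to 2048x2048 (next power of 2).

Standard algorithm: 1399^3 = 2738124199 multiplications
Strassen's algorithm: 7^(log2(2048)) = 7^11 = 1977326743 multiplications
Savings: 2738124199 - 1977326743 = 760797456 multiplications

Standard: 2738124199 multiplications (1399^3). Strassen: 1977326743 multiplications (7^11, after padding to 2048x2048). Strassen reduces 8 recursive multiplications to 7 at each level.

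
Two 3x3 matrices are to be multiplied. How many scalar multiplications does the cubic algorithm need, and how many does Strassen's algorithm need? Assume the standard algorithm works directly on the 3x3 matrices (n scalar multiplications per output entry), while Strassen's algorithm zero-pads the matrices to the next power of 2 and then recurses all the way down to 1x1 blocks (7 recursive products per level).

Matrix multiplication for 3x3 matrices:

Strassen's algorithm requires power-of-2 dimensions. Pad 3x3 to 4x4 (next power of 2).

Standard algorithm: 3^3 = 27 multiplications
Strassen's algorithm: 7^(log2(4)) = 7^2 = 49 multiplications
Difference: 27 - 49 = -22 (Strassen uses MORE here due to padding overhead — for small or just-over-power-of-2 n, padding can outweigh the per-level savings)

Standard: 27 multiplications (3^3). Strassen: 49 multiplications (7^2, after padding to 4x4). Strassen reduces 8 recursive multiplications to 7 at each level.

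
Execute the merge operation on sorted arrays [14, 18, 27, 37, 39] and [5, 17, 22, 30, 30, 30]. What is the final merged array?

Merging process:

Compare 14 vs 5: take 5 from right. Merged: [5]
Compare 14 vs 17: take 14 from left. Merged: [5, 14]
Compare 18 vs 17: take 17 from right. Merged: [5, 14, 17]
Compare 18 vs 22: take 18 from left. Merged: [5, 14, 17, 18]
Compare 27 vs 22: take 22 from right. Merged: [5, 14, 17, 18, 22]
Compare 27 vs 30: take 27 from left. Merged: [5, 14, 17, 18, 22, 27]
Compare 37 vs 30: take 30 from right. Merged: [5, 14, 17, 18, 22, 27, 30]
Compare 37 vs 30: take 30 from right. Merged: [5, 14, 17, 18, 22, 27, 30, 30]
Compare 37 vs 30: take 30 from right. Merged: [5, 14, 17, 18, 22, 27, 30, 30, 30]
Append remaining from left: [37, 39]. Merged: [5, 14, 17, 18, 22, 27, 30, 30, 30, 37, 39]

Final merged array: [5, 14, 17, 18, 22, 27, 30, 30, 30, 37, 39]
Total comparisons: 9

The merged array is [5, 14, 17, 18, 22, 27, 30, 30, 30, 37, 39], requiring 9 comparisons. The merge step runs in O(n) time where n is the total number of elements.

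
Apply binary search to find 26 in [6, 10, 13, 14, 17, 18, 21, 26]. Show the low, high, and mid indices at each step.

Binary search for 26 in [6, 10, 13, 14, 17, 18, 21, 26]:

lo=0, hi=7, mid=3, arr[mid]=14 -> 14 < 26, search right half
lo=4, hi=7, mid=5, arr[mid]=18 -> 18 < 26, search right half
lo=6, hi=7, mid=6, arr[mid]=21 -> 21 < 26, search right half
lo=7, hi=7, mid=7, arr[mid]=26 -> Found target at index 7!

Binary search finds 26 at index 7 after 4 comparisons. The search repeatedly halves the search space by comparing with the middle element.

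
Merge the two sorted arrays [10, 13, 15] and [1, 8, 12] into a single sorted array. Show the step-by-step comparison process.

Merging process:

Compare 10 vs 1: take 1 from right. Merged: [1]
Compare 10 vs 8: take 8 from right. Merged: [1, 8]
Compare 10 vs 12: take 10 from left. Merged: [1, 8, 10]
Compare 13 vs 12: take 12 from right. Merged: [1, 8, 10, 12]
Append remaining from left: [13, 15]. Merged: [1, 8, 10, 12, 13, 15]

Final merged array: [1, 8, 10, 12, 13, 15]
Total comparisons: 4

The merged array is [1, 8, 10, 12, 13, 15], requiring 4 comparisons. The merge step runs in O(n) time where n is the total number of elements.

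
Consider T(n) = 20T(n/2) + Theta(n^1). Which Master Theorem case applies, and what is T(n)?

Master Theorem for T(n) = 20T(n/2) + O(n^1):

a = 20, b = 2, c = 1
log_b(a) = log_2(20) = 4.3219

Case 1: c = 1 < log_2(20) = 4.3219
T(n) = O(n^(log_2 20))

For T(n) = 20T(n/2) + O(n^1): log_2(20) = 4.3219. This is Case 1 of the Master Theorem (c < log_b(a), work dominated by leaves), giving O(n^(log_2 20)).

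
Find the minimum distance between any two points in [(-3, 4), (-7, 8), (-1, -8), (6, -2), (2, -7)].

Computing all pairwise distances among 5 points:

d((-3, 4), (-7, 8)) = 5.6569
d((-3, 4), (-1, -8)) = 12.1655
d((-3, 4), (6, -2)) = 10.8167
d((-3, 4), (2, -7)) = 12.083
d((-7, 8), (-1, -8)) = 17.088
d((-7, 8), (6, -2)) = 16.4012
d((-7, 8), (2, -7)) = 17.4929
d((-1, -8), (6, -2)) = 9.2195
d((-1, -8), (2, -7)) = 3.1623 <-- minimum
d((6, -2), (2, -7)) = 6.4031

Closest pair: (-1, -8) and (2, -7) with distance 3.1623

The closest pair is (-1, -8) and (2, -7) with Euclidean distance 3.1623. For 5 points, brute-force pairwise comparison is shown above. For large n, the divide-and-conquer algorithm (sort by x, recurse on halves, check the dividing strip) achieves O(n log n).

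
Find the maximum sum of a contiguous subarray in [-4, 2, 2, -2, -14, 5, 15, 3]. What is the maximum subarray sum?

Using Kadane's algorithm on [-4, 2, 2, -2, -14, 5, 15, 3]:

Scanning through the array:
Position 1 (value 2): max_ending_here = 2, max_so_far = 2
Position 2 (value 2): max_ending_here = 4, max_so_far = 4
Position 3 (value -2): max_ending_here = 2, max_so_far = 4
Position 4 (value -14): max_ending_here = -12, max_so_far = 4
Position 5 (value 5): max_ending_here = 5, max_so_far = 5
Position 6 (value 15): max_ending_here = 20, max_so_far = 20
Position 7 (value 3): max_ending_here = 23, max_so_far = 23

Maximum subarray: [5, 15, 3]
Maximum sum: 23

The maximum subarray is [5, 15, 3] with sum 23. This subarray runs from index 5 to index 7.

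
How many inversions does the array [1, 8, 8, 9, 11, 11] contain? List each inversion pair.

Finding inversions in [1, 8, 8, 9, 11, 11]:


Total inversions: 0

The array has 0 inversions. It is already sorted.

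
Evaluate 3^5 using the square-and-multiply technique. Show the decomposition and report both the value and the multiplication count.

Computing 3^5 by squaring (build up from 3^1; each line after the first costs one multiplication):

3^1 = 3
3^2 = (3^1)^2 = 3^2 = 9
3^4 = (3^2)^2 = 9^2 = 81
3^5 = 3 * 3^4 = 3 * 81 = 243

Result: 243
Multiplications needed: 3 (3 lines after 3^1)

3^5 = 243. Using exponentiation by squaring, this requires 3 multiplications. The key idea: if the exponent is even, square the half-power; if odd, multiply by the base once.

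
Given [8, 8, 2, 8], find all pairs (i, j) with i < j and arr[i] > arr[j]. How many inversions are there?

Finding inversions in [8, 8, 2, 8]:

(0, 2): arr[0]=8 > arr[2]=2
(1, 2): arr[1]=8 > arr[2]=2

Total inversions: 2

The array has 2 inversion(s): (0,2), (1,2). Each pair (i,j) satisfies i < j and arr[i] > arr[j].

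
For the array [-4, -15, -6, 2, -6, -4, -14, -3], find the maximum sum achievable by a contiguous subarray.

Using Kadane's algorithm on [-4, -15, -6, 2, -6, -4, -14, -3]:

Scanning through the array:
Position 1 (value -15): max_ending_here = -15, max_so_far = -4
Position 2 (value -6): max_ending_here = -6, max_so_far = -4
Position 3 (value 2): max_ending_here = 2, max_so_far = 2
Position 4 (value -6): max_ending_here = -4, max_so_far = 2
Position 5 (value -4): max_ending_here = -4, max_so_far = 2
Position 6 (value -14): max_ending_here = -14, max_so_far = 2
Position 7 (value -3): max_ending_here = -3, max_so_far = 2

Maximum subarray: [2]
Maximum sum: 2

The maximum subarray is [2] with sum 2. This subarray runs from index 3 to index 3.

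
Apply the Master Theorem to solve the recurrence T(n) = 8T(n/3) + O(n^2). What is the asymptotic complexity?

Master Theorem for T(n) = 8T(n/3) + O(n^2):

a = 8, b = 3, c = 2
log_b(a) = log_3(8) = 1.8928

Case 3: c = 2 > log_3(8) = 1.8928
T(n) = O(n^2) = O(n^2)

For T(n) = 8T(n/3) + O(n^2): log_3(8) = 1.8928. This is Case 3 of the Master Theorem (c > log_b(a), work dominated by root), giving O(n^2).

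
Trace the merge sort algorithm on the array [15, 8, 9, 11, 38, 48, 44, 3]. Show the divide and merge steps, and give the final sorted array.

Merge sort trace:

Split: [15, 8, 9, 11, 38, 48, 44, 3] -> [15, 8, 9, 11] and [38, 48, 44, 3]
  Split: [15, 8, 9, 11] -> [15, 8] and [9, 11]
    Split: [15, 8] -> [15] and [8]
    Merge: [15] + [8] -> [8, 15]
    Split: [9, 11] -> [9] and [11]
    Merge: [9] + [11] -> [9, 11]
  Merge: [8, 15] + [9, 11] -> [8, 9, 11, 15]
  Split: [38, 48, 44, 3] -> [38, 48] and [44, 3]
    Split: [38, 48] -> [38] and [48]
    Merge: [38] + [48] -> [38, 48]
    Split: [44, 3] -> [44] and [3]
    Merge: [44] + [3] -> [3, 44]
  Merge: [38, 48] + [3, 44] -> [3, 38, 44, 48]
Merge: [8, 9, 11, 15] + [3, 38, 44, 48] -> [3, 8, 9, 11, 15, 38, 44, 48]

Final sorted array: [3, 8, 9, 11, 15, 38, 44, 48]

The merge sort proceeds by recursively splitting the array and merging sorted halves.
After all merges, the sorted array is [3, 8, 9, 11, 15, 38, 44, 48].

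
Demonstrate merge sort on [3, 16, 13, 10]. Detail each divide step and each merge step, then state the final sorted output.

Merge sort trace:

Split: [3, 16, 13, 10] -> [3, 16] and [13, 10]
  Split: [3, 16] -> [3] and [16]
  Merge: [3] + [16] -> [3, 16]
  Split: [13, 10] -> [13] and [10]
  Merge: [13] + [10] -> [10, 13]
Merge: [3, 16] + [10, 13] -> [3, 10, 13, 16]

Final sorted array: [3, 10, 13, 16]

The merge sort proceeds by recursively splitting the array and merging sorted halves.
After all merges, the sorted array is [3, 10, 13, 16].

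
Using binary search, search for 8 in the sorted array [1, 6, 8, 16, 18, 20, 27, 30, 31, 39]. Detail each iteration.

Binary search for 8 in [1, 6, 8, 16, 18, 20, 27, 30, 31, 39]:

lo=0, hi=9, mid=4, arr[mid]=18 -> 18 > 8, search left half
lo=0, hi=3, mid=1, arr[mid]=6 -> 6 < 8, search right half
lo=2, hi=3, mid=2, arr[mid]=8 -> Found target at index 2!

Binary search finds 8 at index 2 after 3 comparisons. The search repeatedly halves the search space by comparing with the middle element.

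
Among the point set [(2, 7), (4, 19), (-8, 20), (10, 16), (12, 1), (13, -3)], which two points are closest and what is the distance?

Computing all pairwise distances among 6 points:

d((2, 7), (4, 19)) = 12.1655
d((2, 7), (-8, 20)) = 16.4012
d((2, 7), (10, 16)) = 12.0416
d((2, 7), (12, 1)) = 11.6619
d((2, 7), (13, -3)) = 14.8661
d((4, 19), (-8, 20)) = 12.0416
d((4, 19), (10, 16)) = 6.7082
d((4, 19), (12, 1)) = 19.6977
d((4, 19), (13, -3)) = 23.7697
d((-8, 20), (10, 16)) = 18.4391
d((-8, 20), (12, 1)) = 27.5862
d((-8, 20), (13, -3)) = 31.1448
d((10, 16), (12, 1)) = 15.1327
d((10, 16), (13, -3)) = 19.2354
d((12, 1), (13, -3)) = 4.1231 <-- minimum

Closest pair: (12, 1) and (13, -3) with distance 4.1231

The closest pair is (12, 1) and (13, -3) with Euclidean distance 4.1231. For 6 points, brute-force pairwise comparison is shown above. For large n, the divide-and-conquer algorithm (sort by x, recurse on halves, check the dividing strip) achieves O(n log n).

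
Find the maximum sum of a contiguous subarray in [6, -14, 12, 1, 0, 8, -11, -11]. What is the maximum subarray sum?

Using Kadane's algorithm on [6, -14, 12, 1, 0, 8, -11, -11]:

Scanning through the array:
Position 1 (value -14): max_ending_here = -8, max_so_far = 6
Position 2 (value 12): max_ending_here = 12, max_so_far = 12
Position 3 (value 1): max_ending_here = 13, max_so_far = 13
Position 4 (value 0): max_ending_here = 13, max_so_far = 13
Position 5 (value 8): max_ending_here = 21, max_so_far = 21
Position 6 (value -11): max_ending_here = 10, max_so_far = 21
Position 7 (value -11): max_ending_here = -1, max_so_far = 21

Maximum subarray: [12, 1, 0, 8]
Maximum sum: 21

The maximum subarray is [12, 1, 0, 8] with sum 21. This subarray runs from index 2 to index 5.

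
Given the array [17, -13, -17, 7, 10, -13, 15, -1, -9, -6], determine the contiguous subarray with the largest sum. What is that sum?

Using Kadane's algorithm on [17, -13, -17, 7, 10, -13, 15, -1, -9, -6]:

Scanning through the array:
Position 1 (value -13): max_ending_here = 4, max_so_far = 17
Position 2 (value -17): max_ending_here = -13, max_so_far = 17
Position 3 (value 7): max_ending_here = 7, max_so_far = 17
Position 4 (value 10): max_ending_here = 17, max_so_far = 17
Position 5 (value -13): max_ending_here = 4, max_so_far = 17
Position 6 (value 15): max_ending_here = 19, max_so_far = 19
Position 7 (value -1): max_ending_here = 18, max_so_far = 19
Position 8 (value -9): max_ending_here = 9, max_so_far = 19
Position 9 (value -6): max_ending_here = 3, max_so_far = 19

Maximum subarray: [7, 10, -13, 15]
Maximum sum: 19

The maximum subarray is [7, 10, -13, 15] with sum 19. This subarray runs from index 3 to index 6.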